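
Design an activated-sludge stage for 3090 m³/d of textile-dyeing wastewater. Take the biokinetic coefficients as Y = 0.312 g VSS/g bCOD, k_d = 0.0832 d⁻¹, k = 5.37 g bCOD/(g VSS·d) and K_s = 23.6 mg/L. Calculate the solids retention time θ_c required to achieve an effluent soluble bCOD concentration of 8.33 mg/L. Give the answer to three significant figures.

At the target effluent, Y k S/(K_s+S) = 0.312×5.37×8.33/31.93 = 0.4371 d⁻¹.
1/θ_c = 0.4371 − 0.0832 = 0.3539 d⁻¹, so θ_c = 2.826 d.

θ_c ≈ 2.83 d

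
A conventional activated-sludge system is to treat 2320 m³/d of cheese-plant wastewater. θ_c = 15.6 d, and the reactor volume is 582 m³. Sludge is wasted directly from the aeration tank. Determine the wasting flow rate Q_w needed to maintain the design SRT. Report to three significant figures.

For wasting at MLVSS concentration, Q_w = V/θ_c = 582.0/15.6 = 37.31 m³/d.

Q_w ≈ 37.3 m³/d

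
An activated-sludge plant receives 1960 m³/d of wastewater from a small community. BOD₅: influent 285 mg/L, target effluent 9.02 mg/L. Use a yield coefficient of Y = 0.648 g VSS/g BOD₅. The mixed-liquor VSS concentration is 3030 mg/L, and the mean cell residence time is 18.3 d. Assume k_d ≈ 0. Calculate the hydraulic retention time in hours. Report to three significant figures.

V·X = Y·Q·ΔS·θ_c gives V = 0.648 × 1960 × (285 − 9.02) × 18.3 / 3030 = 2117 m³.
HRT = V/Q = 2117 m³ / 1960 m³·d⁻¹ = 1.080 d × 24 = 25.92 h.

τ ≈ 25.9 h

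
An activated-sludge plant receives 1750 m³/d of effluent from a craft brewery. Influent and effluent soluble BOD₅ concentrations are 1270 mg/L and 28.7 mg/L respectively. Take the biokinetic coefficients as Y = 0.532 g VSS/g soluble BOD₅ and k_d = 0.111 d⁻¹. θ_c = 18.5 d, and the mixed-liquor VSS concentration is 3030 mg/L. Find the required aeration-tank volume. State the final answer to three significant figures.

V ≈ 2310 m³

From the SRT design equation V = Y Q (S₀−S) θ_c / [X (1 + k_d θ_c)] = 0.532 × 1750 × (1270 − 28.7) × 18.5 / [3030 × (1 + 0.111 × 18.5)] = 2.14×10^7 / 9252 = 2311 m³.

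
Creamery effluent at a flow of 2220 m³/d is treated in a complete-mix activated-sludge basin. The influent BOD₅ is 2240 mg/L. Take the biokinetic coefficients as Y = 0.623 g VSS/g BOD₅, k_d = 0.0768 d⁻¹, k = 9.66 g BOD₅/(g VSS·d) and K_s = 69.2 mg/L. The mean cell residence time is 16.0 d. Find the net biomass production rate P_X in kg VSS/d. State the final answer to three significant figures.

P_X ≈ 1390 kg VSS/d

From the Monod/SRT balance for a CMAS, S = K_s·(1+k_d θ_c)/[θ_c·(Y k − k_d) − 1] = 69.2 × (1 + 0.0768 × 16.0) / [16.0 × (0.623 × 9.66 − 0.0768) − 1] = 154.2 / 94.06 = 1.640 mg/L.
Observed yield with endogenous decay: Y_obs = Y / (1 + k_d·θ_c) = 0.623 / (1 + 0.0768 × 16.0) = 0.623 / 2.229 = 0.2795 g VSS/g BOD₅.
Mass of BOD₅ removed per day: Q(S₀ − S) = 2220 × 2238 g/m³ = 4969 kg/d.
Biomass produced: P_X = Y_obs·Q·ΔS = 0.2795 × 4969 ≈ 1389 kg VSS/d.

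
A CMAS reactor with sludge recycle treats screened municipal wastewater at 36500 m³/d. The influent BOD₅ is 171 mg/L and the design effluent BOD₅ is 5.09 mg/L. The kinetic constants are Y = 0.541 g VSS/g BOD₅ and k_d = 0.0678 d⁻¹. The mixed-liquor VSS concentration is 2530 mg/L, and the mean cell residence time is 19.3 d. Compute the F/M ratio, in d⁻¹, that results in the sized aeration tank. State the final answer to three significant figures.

From the SRT design equation V = Y Q (S₀−S) θ_c / [X (1 + k_d θ_c)] = 0.541 × 36500 × (171 − 5.09) × 19.3 / [2530 × (1 + 0.0678 × 19.3)] = 6.32×10^7 / 5841 = 10826 m³.
Food-to-microorganism ratio F/M = Q S₀ / (V X) = 36500 × 171 / (10826 × 2530) = 0.2279 d⁻¹.

F/M ≈ 0.228 d⁻¹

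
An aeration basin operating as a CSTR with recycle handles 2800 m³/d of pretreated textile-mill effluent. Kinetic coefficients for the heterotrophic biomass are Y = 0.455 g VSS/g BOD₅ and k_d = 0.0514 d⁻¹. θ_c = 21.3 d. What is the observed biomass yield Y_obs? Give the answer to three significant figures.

Y_obs ≈ 0.217 g VSS/g BOD₅

The observed yield is Y_obs = Y/(1 + k_d·θ_c) = 0.455 / (1 + 0.0514 × 21.3) = 0.455 / 2.095 = 0.2172 g VSS per g BOD₅ removed.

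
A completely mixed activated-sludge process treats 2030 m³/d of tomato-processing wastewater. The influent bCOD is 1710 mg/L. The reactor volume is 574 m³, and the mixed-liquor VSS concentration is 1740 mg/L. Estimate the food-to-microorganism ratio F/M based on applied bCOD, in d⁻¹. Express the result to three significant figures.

F/M ≈ 3.48 d⁻¹

F/M = Q·S₀ / (V·X) = 2030 × 1710 / (574.0 × 1740) = 3.476 g bCOD·(g VSS·d)⁻¹.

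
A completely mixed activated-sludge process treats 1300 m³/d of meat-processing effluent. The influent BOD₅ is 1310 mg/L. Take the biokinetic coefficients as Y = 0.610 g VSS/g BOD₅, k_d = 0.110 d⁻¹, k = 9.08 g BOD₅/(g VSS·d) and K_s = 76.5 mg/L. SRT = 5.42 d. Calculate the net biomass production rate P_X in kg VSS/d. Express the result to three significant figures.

P_X ≈ 649 kg VSS/d

Effluent substrate depends only on kinetics and SRT: S = K_s(1 + k_d θ_c) / [θ_c(Yk − k_d) − 1] = 76.5 × (1 + 0.110 × 5.42) / [5.42 × (0.610 × 9.08 − 0.110) − 1] = 122.1 / 28.42 = 4.296 mg/L.
The observed yield is Y_obs = Y/(1 + k_d·θ_c) = 0.610 / (1 + 0.110 × 5.42) = 0.610 / 1.596 = 0.3822 g VSS per g BOD₅ removed.
ΔS = 1310 − 4.30 = 1306 mg/L, so the substrate removal rate is 1300 × 1306/1000 = 1697 kg BOD₅/d.
So the net sludge growth is P_X = 0.3822 × 1697 = 648.7 kg VSS/d.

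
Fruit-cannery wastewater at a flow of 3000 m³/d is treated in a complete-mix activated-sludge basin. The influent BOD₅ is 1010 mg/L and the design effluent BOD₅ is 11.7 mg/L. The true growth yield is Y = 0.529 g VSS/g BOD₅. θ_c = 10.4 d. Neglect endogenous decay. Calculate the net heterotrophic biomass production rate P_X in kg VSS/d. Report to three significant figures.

No decay correction is needed, so Y_obs = Y = 0.529.
Q·(S₀ − S) = 3000 × (1010 − 11.7) × 10⁻³ = 2995 kg/d removed.
Biomass produced: P_X = Y_obs·Q·ΔS = 0.5290 × 2995 ≈ 1584 kg VSS/d.

P_X ≈ 1580 kg VSS/d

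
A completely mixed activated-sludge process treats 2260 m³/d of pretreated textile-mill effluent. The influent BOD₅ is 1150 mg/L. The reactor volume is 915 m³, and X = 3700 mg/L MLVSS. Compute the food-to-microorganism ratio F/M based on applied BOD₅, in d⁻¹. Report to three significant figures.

F/M = applied load / biomass = Q·S₀/(V·X) = 2260 × 1150 / (915.0 × 3700) = 0.7677 d⁻¹.

F/M ≈ 0.768 d⁻¹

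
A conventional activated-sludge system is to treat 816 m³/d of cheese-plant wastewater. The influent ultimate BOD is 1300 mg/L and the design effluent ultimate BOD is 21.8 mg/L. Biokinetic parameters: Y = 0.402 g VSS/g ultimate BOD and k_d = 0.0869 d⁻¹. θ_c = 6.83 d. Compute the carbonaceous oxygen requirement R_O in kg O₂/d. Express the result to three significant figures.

R_O ≈ 669 kg O₂/d

Y_obs = Y / (1 + k_d θ_c) = 0.402 / (1 + 0.0869 × 6.83) = 0.402 / 1.594 = 0.2523.
Q·(S₀ − S) = 816 × (1300 − 21.8) × 10⁻³ = 1043 kg/d removed.
P_X = Y_obs·Q·(S₀ − S) = 0.2523 × 1043 = 263.1 kg VSS/d.
R_O = Q·(S₀ − S) − 1.42·P_X = 1043 − 1.42 × 263.1 = 669.4 kg O₂/d.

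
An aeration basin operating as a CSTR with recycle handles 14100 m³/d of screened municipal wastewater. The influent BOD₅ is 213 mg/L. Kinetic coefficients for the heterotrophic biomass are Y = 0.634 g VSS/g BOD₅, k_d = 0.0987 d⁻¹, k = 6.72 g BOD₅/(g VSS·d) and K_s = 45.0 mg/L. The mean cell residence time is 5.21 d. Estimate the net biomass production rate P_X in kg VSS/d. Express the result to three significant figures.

For a completely mixed reactor with recycle the Lawrence–McCarty relation gives S = K_s·(1 + k_d·θ_c) / [θ_c·(Y·k − k_d) − 1] = 45.0 × (1 + 0.0987 × 5.21) / [5.21 × (0.634 × 6.72 − 0.0987) − 1] = 68.14 / 20.68 = 3.295 mg/L.
Y_obs = Y / (1 + k_d θ_c) = 0.634 / (1 + 0.0987 × 5.21) = 0.634 / 1.514 = 0.4187.
Substrate removed = Q·(S₀ − S) = 14100 m³/d × (213 − 3.29) g/m³ = 2.96×10^6 g/d = 2957 kg/d.
Net biomass production P_X = Y_obs × Q·(S₀ − S) = 0.4187 × 2957 = 1238 kg VSS/d.

P_X ≈ 1240 kg VSS/d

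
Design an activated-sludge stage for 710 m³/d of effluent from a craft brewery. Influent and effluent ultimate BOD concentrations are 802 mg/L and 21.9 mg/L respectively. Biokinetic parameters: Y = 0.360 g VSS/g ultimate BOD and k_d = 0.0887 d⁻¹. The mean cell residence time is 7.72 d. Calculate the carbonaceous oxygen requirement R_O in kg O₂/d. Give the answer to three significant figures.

Y_obs = Y / (1 + k_d θ_c) = 0.360 / (1 + 0.0887 × 7.72) = 0.360 / 1.685 = 0.2137.
Q·(S₀ − S) = 710 × (802 − 21.9) × 10⁻³ = 553.9 kg/d removed.
Biomass synthesised: P_X = Y_obs × 553.9 = 118.4 kg VSS/d.
Carbonaceous O₂ demand = substrate oxidised − cell-mass equivalent = 553.9 − 1.42 × 118.4 = 385.8 kg O₂/d.

R_O ≈ 386 kg O₂/d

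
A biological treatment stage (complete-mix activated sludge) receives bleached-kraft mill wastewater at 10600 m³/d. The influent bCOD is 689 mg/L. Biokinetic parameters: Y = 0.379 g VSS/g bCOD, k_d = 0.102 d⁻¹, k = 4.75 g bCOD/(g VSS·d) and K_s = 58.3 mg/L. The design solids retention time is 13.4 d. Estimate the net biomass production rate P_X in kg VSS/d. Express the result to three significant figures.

For a completely mixed reactor with recycle the Lawrence–McCarty relation gives S = K_s·(1 + k_d·θ_c) / [θ_c·(Y·k − k_d) − 1] = 58.3 × (1 + 0.102 × 13.4) / [13.4 × (0.379 × 4.75 − 0.102) − 1] = 138.0 / 21.76 = 6.342 mg/L.
Observed yield with endogenous decay: Y_obs = Y / (1 + k_d·θ_c) = 0.379 / (1 + 0.102 × 13.4) = 0.379 / 2.367 = 0.1601 g VSS/g bCOD.
Substrate removed = Q·(S₀ − S) = 10600 m³/d × (689 − 6.34) g/m³ = 7.24×10^6 g/d = 7236 kg/d.
Biomass produced: P_X = Y_obs·Q·ΔS = 0.1601 × 7236 ≈ 1159 kg VSS/d.

P_X ≈ 1160 kg VSS/d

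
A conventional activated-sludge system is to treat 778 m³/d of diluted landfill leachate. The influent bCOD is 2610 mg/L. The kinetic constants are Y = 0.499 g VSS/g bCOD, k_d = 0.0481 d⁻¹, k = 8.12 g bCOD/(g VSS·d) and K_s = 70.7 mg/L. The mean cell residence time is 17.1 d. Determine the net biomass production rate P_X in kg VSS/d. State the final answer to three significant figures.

P_X ≈ 556 kg VSS/d

Effluent substrate depends only on kinetics and SRT: S = K_s(1 + k_d θ_c) / [θ_c(Yk − k_d) − 1] = 70.7 × (1 + 0.0481 × 17.1) / [17.1 × (0.499 × 8.12 − 0.0481) − 1] = 128.9 / 67.46 = 1.910 mg/L.
Y_obs = Y / (1 + k_d θ_c) = 0.499 / (1 + 0.0481 × 17.1) = 0.499 / 1.823 = 0.2738.
Substrate removed = Q·(S₀ − S) = 778 m³/d × (2610 − 1.91) g/m³ = 2.03×10^6 g/d = 2029 kg/d.
So the net sludge growth is P_X = 0.2738 × 2029 = 555.6 kg VSS/d.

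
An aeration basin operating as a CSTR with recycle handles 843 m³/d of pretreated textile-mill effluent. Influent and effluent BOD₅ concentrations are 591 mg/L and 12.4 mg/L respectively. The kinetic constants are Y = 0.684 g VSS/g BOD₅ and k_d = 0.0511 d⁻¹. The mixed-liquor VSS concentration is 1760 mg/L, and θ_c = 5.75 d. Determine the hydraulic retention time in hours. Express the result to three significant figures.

τ ≈ 24.0 h

Rearranging the biomass balance for a CMAS with decay, V = Y·Q·ΔS·θ_c / [X·(1+k_d θ_c)] = 0.684 × 843 × (591 − 12.4) × 5.75 / [1760 × (1 + 0.0511 × 5.75)] = 1.92×10^6 / 2277 = 842.4 m³.
τ = V/Q = 842.4/843 = 0.9993 d, or 23.98 h.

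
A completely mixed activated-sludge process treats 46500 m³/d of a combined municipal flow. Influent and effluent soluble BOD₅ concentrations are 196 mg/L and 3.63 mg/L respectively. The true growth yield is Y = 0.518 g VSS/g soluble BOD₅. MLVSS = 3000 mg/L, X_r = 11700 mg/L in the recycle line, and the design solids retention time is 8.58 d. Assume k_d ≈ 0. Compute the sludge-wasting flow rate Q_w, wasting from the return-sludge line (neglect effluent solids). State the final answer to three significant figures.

Q_w ≈ 396 m³/d

Biomass mass balance (decay neglected): V·X = Y·Q·(S₀ − S)·θ_c, so V = 0.518 × 46500 × (196 − 3.63) × 8.58 / 3000 = 13252 m³.
Q_w = (V·X)/(θ_c X_r) = 13252 × 3000 / (8.58 × 11700) = 396.0 m³/d.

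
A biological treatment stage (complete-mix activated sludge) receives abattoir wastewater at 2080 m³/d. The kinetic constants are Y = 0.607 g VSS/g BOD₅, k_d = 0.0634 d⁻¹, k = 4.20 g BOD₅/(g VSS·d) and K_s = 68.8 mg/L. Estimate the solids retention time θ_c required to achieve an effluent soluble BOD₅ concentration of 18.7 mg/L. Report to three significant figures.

At the target effluent, Y k S/(K_s+S) = 0.607×4.20×18.7/87.50 = 0.5448 d⁻¹.
θ_c = 1/(μ − k_d) = 1/(0.5448 − 0.0634) = 1/0.4814 = 2.077 d.

θ_c ≈ 2.08 d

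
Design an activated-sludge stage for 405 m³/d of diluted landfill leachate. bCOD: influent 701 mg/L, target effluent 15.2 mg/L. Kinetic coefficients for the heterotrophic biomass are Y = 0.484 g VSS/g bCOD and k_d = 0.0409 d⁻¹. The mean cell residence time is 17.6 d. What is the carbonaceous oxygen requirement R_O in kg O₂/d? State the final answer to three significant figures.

R_O ≈ 167 kg O₂/d

Y_obs = Y / (1 + k_d θ_c) = 0.484 / (1 + 0.0409 × 17.6) = 0.484 / 1.720 = 0.2814.
ΔS = 701 − 15.2 = 685.8 mg/L, so the substrate removal rate is 405 × 685.8/1000 = 277.7 kg bCOD/d.
P_X = Y_obs·Q·(S₀ − S) = 0.2814 × 277.7 = 78.16 kg VSS/d.
R_O = Q·ΔS − 1.42 P_X = 277.7 − 111.0 = 166.8 kg O₂/d.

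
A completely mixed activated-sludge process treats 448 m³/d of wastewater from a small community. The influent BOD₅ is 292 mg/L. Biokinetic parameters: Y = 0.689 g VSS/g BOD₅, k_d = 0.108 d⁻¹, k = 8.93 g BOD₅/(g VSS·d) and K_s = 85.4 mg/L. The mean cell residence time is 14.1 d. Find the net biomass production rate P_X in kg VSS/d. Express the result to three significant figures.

From the Monod/SRT balance for a CMAS, S = K_s·(1+k_d θ_c)/[θ_c·(Y k − k_d) − 1] = 85.4 × (1 + 0.108 × 14.1) / [14.1 × (0.689 × 8.93 − 0.108) − 1] = 215.4 / 84.23 = 2.558 mg/L.
The observed yield is Y_obs = Y/(1 + k_d·θ_c) = 0.689 / (1 + 0.108 × 14.1) = 0.689 / 2.523 = 0.2731 g VSS per g BOD₅ removed.
Q·(S₀ − S) = 448 × (292 − 2.56) × 10⁻³ = 129.7 kg/d removed.
Biomass produced: P_X = Y_obs·Q·ΔS = 0.2731 × 129.7 ≈ 35.41 kg VSS/d.

P_X ≈ 35.4 kg VSS/d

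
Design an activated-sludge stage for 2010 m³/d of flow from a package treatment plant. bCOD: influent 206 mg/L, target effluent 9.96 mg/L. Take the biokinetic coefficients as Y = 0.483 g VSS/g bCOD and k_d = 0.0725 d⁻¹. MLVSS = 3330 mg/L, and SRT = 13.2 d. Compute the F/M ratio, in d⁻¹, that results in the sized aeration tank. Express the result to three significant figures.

Steady-state biomass mass balance: V·X·(1 + k_d·θ_c) = Y·Q·(S₀ − S)·θ_c, so V = 0.483 × 2010 × (206 − 9.96) × 13.2 / [3330 × (1 + 0.0725 × 13.2)] = 2.51×10^6 / 6517 = 385.5 m³.
Food-to-microorganism ratio F/M = Q S₀ / (V X) = 2010 × 206 / (385.5 × 3330) = 0.3225 d⁻¹.

F/M ≈ 0.323 d⁻¹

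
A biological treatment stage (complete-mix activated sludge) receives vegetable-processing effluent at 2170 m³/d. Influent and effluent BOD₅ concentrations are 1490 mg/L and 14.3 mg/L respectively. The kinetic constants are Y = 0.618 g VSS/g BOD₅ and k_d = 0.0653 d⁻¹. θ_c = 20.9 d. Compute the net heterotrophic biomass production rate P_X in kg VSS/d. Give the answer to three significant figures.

Y_obs = Y / (1 + k_d θ_c) = 0.618 / (1 + 0.0653 × 20.9) = 0.618 / 2.365 = 0.2613.
Q·(S₀ − S) = 2170 × (1490 − 14.3) × 10⁻³ = 3202 kg/d removed.
Biomass produced: P_X = Y_obs·Q·ΔS = 0.2613 × 3202 ≈ 836.9 kg VSS/d.

P_X ≈ 837 kg VSS/d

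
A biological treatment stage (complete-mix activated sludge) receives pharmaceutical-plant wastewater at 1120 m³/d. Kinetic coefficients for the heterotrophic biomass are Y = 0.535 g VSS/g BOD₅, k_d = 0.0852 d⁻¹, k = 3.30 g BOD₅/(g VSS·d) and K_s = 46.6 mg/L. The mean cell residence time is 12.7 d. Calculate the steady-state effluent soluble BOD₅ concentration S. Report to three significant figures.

For a completely mixed reactor with recycle the Lawrence–McCarty relation gives S = K_s·(1 + k_d·θ_c) / [θ_c·(Y·k − k_d) − 1] = 46.6 × (1 + 0.0852 × 12.7) / [12.7 × (0.535 × 3.30 − 0.0852) − 1] = 97.02 / 20.34 = 4.770 mg/L.

S ≈ 4.77 mg/L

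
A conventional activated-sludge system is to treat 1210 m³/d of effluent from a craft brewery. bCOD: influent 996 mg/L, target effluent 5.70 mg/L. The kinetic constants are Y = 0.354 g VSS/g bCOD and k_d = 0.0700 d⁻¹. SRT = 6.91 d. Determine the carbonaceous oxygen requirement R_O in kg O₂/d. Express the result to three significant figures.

Y_obs = Y / (1 + k_d θ_c) = 0.354 / (1 + 0.0700 × 6.91) = 0.354 / 1.484 = 0.2386.
Substrate removed = Q·(S₀ − S) = 1210 m³/d × (996 − 5.70) g/m³ = 1.2×10^6 g/d = 1198 kg/d.
P_X = Y_obs·Q·(S₀ − S) = 0.2386 × 1198 = 285.9 kg VSS/d.
R_O = Q·(S₀ − S) − 1.42·P_X = 1198 − 1.42 × 285.9 = 792.3 kg O₂/d.

R_O ≈ 792 kg O₂/d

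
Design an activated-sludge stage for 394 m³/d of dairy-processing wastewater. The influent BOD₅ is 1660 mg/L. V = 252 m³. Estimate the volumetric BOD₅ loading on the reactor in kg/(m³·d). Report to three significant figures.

L_v ≈ 2.60 kg BOD₅/(m³·d)

L_v = Q S₀ / V = 394 × 1660 × 10⁻³ / 252.0 = 2.595 kg/(m³·d).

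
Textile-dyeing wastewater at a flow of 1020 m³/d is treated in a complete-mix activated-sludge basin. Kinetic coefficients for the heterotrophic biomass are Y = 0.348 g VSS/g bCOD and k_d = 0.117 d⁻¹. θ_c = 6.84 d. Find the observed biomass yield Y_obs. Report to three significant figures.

Y_obs = Y / (1 + k_d θ_c) = 0.348 / (1 + 0.117 × 6.84) = 0.348 / 1.800 = 0.1933.

Y_obs ≈ 0.193 g VSS/g bCOD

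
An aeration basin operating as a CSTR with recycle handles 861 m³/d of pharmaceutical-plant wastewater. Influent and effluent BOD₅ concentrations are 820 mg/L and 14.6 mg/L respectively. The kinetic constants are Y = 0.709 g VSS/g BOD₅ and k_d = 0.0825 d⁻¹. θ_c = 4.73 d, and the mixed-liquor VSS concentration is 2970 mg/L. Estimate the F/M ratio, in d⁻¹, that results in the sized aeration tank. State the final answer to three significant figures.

F/M ≈ 0.422 d⁻¹

From the SRT design equation V = Y Q (S₀−S) θ_c / [X (1 + k_d θ_c)] = 0.709 × 861 × (820 − 14.6) × 4.73 / [2970 × (1 + 0.0825 × 4.73)] = 2.33×10^6 / 4129 = 563.2 m³.
F/M = applied load / biomass = Q·S₀/(V·X) = 861 × 820 / (563.2 × 2970) = 0.4221 d⁻¹.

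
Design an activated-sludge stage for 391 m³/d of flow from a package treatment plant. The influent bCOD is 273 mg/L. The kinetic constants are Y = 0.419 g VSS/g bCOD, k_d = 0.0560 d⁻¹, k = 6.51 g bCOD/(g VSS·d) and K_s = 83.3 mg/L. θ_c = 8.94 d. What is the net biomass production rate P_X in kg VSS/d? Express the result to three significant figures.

Effluent substrate depends only on kinetics and SRT: S = K_s(1 + k_d θ_c) / [θ_c(Yk − k_d) − 1] = 83.3 × (1 + 0.0560 × 8.94) / [8.94 × (0.419 × 6.51 − 0.0560) − 1] = 125.0 / 22.88 = 5.462 mg/L.
Correct the yield for decay: Y_obs = Y/(1 + k_d θ_c) = 0.419 / (1 + 0.0560 × 8.94) = 0.419 / 1.501 = 0.2792.
ΔS = 273 − 5.46 = 267.5 mg/L, so the substrate removal rate is 391 × 267.5/1000 = 104.6 kg bCOD/d.
Biomass produced: P_X = Y_obs·Q·ΔS = 0.2792 × 104.6 ≈ 29.21 kg VSS/d.

P_X ≈ 29.2 kg VSS/d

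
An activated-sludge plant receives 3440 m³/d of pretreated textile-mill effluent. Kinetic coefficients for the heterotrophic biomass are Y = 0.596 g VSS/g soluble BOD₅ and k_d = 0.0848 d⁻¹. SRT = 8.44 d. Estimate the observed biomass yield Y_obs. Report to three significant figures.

Y_obs = Y / (1 + k_d θ_c) = 0.596 / (1 + 0.0848 × 8.44) = 0.596 / 1.716 = 0.3474.

Y_obs ≈ 0.347 g VSS/g soluble BOD₅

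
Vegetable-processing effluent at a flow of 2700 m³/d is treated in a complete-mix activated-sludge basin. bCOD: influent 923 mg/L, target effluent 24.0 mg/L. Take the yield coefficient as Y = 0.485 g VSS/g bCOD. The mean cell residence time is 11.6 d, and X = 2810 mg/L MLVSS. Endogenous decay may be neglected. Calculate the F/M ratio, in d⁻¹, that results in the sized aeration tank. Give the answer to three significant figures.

F/M ≈ 0.182 d⁻¹

Biomass mass balance (decay neglected): V·X = Y·Q·(S₀ − S)·θ_c, so V = 0.485 × 2700 × (923 − 24.0) × 11.6 / 2810 = 4860 m³.
F/M = Q·S₀ / (V·X) = 2700 × 923 / (4860 × 2810) = 0.1825 g bCOD·(g VSS·d)⁻¹.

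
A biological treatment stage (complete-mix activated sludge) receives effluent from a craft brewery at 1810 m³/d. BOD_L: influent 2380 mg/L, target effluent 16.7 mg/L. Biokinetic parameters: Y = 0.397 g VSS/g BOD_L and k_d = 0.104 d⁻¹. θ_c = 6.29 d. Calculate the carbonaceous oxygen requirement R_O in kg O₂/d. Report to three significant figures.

R_O ≈ 2820 kg O₂/d

The observed yield is Y_obs = Y/(1 + k_d·θ_c) = 0.397 / (1 + 0.104 × 6.29) = 0.397 / 1.654 = 0.2400 g VSS per g BOD_L removed.
Q·(S₀ − S) = 1810 × (2380 − 16.7) × 10⁻³ = 4278 kg/d removed.
Biomass synthesised: P_X = Y_obs × 4278 = 1027 kg VSS/d.
R_O = Q·ΔS − 1.42 P_X = 4278 − 1458 = 2820 kg O₂/d.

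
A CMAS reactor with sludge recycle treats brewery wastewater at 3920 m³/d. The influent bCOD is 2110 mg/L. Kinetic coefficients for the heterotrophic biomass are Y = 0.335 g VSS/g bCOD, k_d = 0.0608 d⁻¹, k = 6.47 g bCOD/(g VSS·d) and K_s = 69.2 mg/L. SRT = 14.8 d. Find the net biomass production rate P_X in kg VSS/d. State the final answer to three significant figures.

P_X ≈ 1460 kg VSS/d

From the Monod/SRT balance for a CMAS, S = K_s·(1+k_d θ_c)/[θ_c·(Y k − k_d) − 1] = 69.2 × (1 + 0.0608 × 14.8) / [14.8 × (0.335 × 6.47 − 0.0608) − 1] = 131.5 / 30.18 = 4.356 mg/L.
The observed yield is Y_obs = Y/(1 + k_d·θ_c) = 0.335 / (1 + 0.0608 × 14.8) = 0.335 / 1.900 = 0.1763 g VSS per g bCOD removed.
Q·(S₀ − S) = 3920 × (2110 − 4.36) × 10⁻³ = 8254 kg/d removed.
Biomass produced: P_X = Y_obs·Q·ΔS = 0.1763 × 8254 ≈ 1455 kg VSS/d.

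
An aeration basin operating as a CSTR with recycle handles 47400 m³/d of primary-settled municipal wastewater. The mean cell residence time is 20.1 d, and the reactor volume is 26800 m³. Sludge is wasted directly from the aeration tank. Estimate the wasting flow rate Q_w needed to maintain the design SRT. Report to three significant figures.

With mixed-liquor wasting, θ_c = V/Q_w, so Q_w = V/θ_c = 26800/20.1 = 1333 m³/d.

Q_w ≈ 1330 m³/d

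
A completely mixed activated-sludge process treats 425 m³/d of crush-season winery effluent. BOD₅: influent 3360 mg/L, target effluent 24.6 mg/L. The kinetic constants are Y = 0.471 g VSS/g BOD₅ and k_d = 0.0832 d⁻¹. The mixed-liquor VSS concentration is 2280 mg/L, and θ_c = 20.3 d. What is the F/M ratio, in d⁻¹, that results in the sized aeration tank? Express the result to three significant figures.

F/M ≈ 0.283 d⁻¹

Rearranging the biomass balance for a CMAS with decay, V = Y·Q·ΔS·θ_c / [X·(1+k_d θ_c)] = 0.471 × 425 × (3360 − 24.6) × 20.3 / [2280 × (1 + 0.0832 × 20.3)] = 1.36×10^7 / 6131 = 2211 m³.
F/M = Q·S₀ / (V·X) = 425 × 3360 / (2211 × 2280) = 0.2833 g BOD₅·(g VSS·d)⁻¹.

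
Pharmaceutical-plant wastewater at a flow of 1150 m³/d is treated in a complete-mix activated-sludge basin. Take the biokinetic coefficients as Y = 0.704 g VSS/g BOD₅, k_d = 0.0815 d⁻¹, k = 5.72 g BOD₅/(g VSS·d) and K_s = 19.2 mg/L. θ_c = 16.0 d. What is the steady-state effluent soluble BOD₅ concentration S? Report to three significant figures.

From the Monod/SRT balance for a CMAS, S = K_s·(1+k_d θ_c)/[θ_c·(Y k − k_d) − 1] = 19.2 × (1 + 0.0815 × 16.0) / [16.0 × (0.704 × 5.72 − 0.0815) − 1] = 44.24 / 62.13 = 0.7120 mg/L.

S ≈ 0.712 mg/L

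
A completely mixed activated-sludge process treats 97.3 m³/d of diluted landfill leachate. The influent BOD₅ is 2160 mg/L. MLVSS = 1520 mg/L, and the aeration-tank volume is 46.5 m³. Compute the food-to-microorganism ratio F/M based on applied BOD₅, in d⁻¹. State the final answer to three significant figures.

F/M ≈ 2.97 d⁻¹

F/M = applied load / biomass = Q·S₀/(V·X) = 97.3 × 2160 / (46.50 × 1520) = 2.974 d⁻¹.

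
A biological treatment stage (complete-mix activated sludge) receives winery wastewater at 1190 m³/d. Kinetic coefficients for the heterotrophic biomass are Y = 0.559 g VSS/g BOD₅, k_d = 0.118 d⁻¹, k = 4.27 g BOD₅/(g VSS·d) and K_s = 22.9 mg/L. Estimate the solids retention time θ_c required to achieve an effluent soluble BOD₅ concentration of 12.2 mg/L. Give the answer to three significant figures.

At the target effluent, Y k S/(K_s+S) = 0.559×4.27×12.2/35.10 = 0.8296 d⁻¹.
1/θ_c = 0.8296 − 0.118 = 0.7116 d⁻¹, so θ_c = 1.405 d.

θ_c ≈ 1.41 d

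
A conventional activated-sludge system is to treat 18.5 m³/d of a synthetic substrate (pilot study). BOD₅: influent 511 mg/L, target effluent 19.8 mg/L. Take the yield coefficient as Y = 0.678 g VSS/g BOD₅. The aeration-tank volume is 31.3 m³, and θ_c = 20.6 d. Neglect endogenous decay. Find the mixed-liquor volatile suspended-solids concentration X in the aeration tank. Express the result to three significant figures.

Without decay, X = Y Q (S₀−S) θ_c / V = 0.678 × 18.5 × (511 − 19.8) × 20.6 / 31.3 = 4055 mg/L.

X ≈ 4050 mg/L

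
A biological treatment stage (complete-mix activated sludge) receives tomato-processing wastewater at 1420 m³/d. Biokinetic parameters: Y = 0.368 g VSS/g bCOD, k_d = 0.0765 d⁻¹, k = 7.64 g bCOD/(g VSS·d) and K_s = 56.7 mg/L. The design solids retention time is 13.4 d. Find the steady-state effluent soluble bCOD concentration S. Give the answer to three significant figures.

From the Monod/SRT balance for a CMAS, S = K_s·(1+k_d θ_c)/[θ_c·(Y k − k_d) − 1] = 56.7 × (1 + 0.0765 × 13.4) / [13.4 × (0.368 × 7.64 − 0.0765) − 1] = 114.8 / 35.65 = 3.221 mg/L.

S ≈ 3.22 mg/L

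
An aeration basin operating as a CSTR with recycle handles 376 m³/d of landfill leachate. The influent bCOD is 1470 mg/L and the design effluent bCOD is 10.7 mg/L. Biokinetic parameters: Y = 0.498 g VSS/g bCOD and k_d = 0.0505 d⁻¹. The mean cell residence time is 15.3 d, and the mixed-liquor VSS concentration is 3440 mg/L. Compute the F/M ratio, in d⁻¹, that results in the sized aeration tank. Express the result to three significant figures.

Steady-state biomass mass balance: V·X·(1 + k_d·θ_c) = Y·Q·(S₀ − S)·θ_c, so V = 0.498 × 376 × (1470 − 10.7) × 15.3 / [3440 × (1 + 0.0505 × 15.3)] = 4.18×10^6 / 6098 = 685.6 m³.
F/M = applied load / biomass = Q·S₀/(V·X) = 376 × 1470 / (685.6 × 3440) = 0.2344 d⁻¹.

F/M ≈ 0.234 d⁻¹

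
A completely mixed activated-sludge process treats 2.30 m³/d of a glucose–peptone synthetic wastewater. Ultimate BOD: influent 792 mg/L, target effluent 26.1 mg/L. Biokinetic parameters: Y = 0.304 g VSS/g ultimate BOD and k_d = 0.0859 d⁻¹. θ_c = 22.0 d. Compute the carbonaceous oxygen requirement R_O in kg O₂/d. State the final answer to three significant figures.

R_O ≈ 1.50 kg O₂/d

Correct the yield for decay: Y_obs = Y/(1 + k_d θ_c) = 0.304 / (1 + 0.0859 × 22.0) = 0.304 / 2.890 = 0.1052.
Substrate removed = Q·(S₀ − S) = 2.30 m³/d × (792 − 26.1) g/m³ = 1.76×10^3 g/d = 1.762 kg/d.
P_X = Y_obs·Q·(S₀ − S) = 0.1052 × 1.762 = 0.1853 kg VSS/d.
Carbonaceous O₂ demand = substrate oxidised − cell-mass equivalent = 1.762 − 1.42 × 0.1853 = 1.498 kg O₂/d.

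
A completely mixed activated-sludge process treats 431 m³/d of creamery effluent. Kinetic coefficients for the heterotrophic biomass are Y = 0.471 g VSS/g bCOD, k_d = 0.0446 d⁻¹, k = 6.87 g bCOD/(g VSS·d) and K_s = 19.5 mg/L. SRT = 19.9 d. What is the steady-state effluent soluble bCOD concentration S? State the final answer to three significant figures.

Effluent substrate depends only on kinetics and SRT: S = K_s(1 + k_d θ_c) / [θ_c(Yk − k_d) − 1] = 19.5 × (1 + 0.0446 × 19.9) / [19.9 × (0.471 × 6.87 − 0.0446) − 1] = 36.81 / 62.50 = 0.5889 mg/L.

S ≈ 0.589 mg/L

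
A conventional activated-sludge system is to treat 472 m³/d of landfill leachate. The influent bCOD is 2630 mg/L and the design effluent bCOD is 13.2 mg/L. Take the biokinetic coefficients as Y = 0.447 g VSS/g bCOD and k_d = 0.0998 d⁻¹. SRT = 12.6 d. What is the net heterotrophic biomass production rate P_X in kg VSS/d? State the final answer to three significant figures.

The observed yield is Y_obs = Y/(1 + k_d·θ_c) = 0.447 / (1 + 0.0998 × 12.6) = 0.447 / 2.257 = 0.1980 g VSS per g bCOD removed.
Mass of bCOD removed per day: Q(S₀ − S) = 472 × 2617 g/m³ = 1235 kg/d.
Net biomass production P_X = Y_obs × Q·(S₀ − S) = 0.1980 × 1235 = 244.6 kg VSS/d.

P_X ≈ 245 kg VSS/d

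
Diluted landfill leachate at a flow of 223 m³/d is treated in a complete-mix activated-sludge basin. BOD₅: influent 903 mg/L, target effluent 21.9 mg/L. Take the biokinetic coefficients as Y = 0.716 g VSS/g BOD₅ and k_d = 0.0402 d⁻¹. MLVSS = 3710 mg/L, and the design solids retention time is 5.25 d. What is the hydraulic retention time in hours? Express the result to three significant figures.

τ ≈ 17.7 h

Rearranging the biomass balance for a CMAS with decay, V = Y·Q·ΔS·θ_c / [X·(1+k_d θ_c)] = 0.716 × 223 × (903 − 21.9) × 5.25 / [3710 × (1 + 0.0402 × 5.25)] = 7.39×10^5 / 4493 = 164.4 m³.
Hydraulic retention time τ = V/Q = 164.4 / 223 = 0.7372 d = 17.69 h.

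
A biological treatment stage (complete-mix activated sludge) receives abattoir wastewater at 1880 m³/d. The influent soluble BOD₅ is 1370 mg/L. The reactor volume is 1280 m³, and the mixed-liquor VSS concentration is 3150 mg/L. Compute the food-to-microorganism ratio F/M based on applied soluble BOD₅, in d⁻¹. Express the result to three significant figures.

Food-to-microorganism ratio F/M = Q S₀ / (V X) = 1880 × 1370 / (1280 × 3150) = 0.6388 d⁻¹.

F/M ≈ 0.639 d⁻¹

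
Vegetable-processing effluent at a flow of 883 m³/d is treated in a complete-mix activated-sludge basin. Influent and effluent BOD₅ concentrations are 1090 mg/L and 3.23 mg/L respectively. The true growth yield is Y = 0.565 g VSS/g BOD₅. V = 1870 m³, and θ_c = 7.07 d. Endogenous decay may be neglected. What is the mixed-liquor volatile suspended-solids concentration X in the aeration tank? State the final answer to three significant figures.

X = Y·Q·ΔS·θ_c / V = 0.565 × 883 × (1090 − 3.23) × 7.07 / 1870 = 2050 mg/L.

X ≈ 2050 mg/L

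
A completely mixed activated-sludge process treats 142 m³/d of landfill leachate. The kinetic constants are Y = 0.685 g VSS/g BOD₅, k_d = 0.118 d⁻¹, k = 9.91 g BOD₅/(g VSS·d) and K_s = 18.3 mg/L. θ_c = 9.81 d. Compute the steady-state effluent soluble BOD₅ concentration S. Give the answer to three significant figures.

S ≈ 0.613 mg/L

For a completely mixed reactor with recycle the Lawrence–McCarty relation gives S = K_s·(1 + k_d·θ_c) / [θ_c·(Y·k − k_d) − 1] = 18.3 × (1 + 0.118 × 9.81) / [9.81 × (0.685 × 9.91 − 0.118) − 1] = 39.48 / 64.44 = 0.6128 mg/L.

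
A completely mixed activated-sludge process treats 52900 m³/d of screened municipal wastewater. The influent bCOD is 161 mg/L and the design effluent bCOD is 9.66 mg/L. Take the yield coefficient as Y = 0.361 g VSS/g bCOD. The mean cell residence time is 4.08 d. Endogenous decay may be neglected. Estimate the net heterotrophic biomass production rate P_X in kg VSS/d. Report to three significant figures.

P_X ≈ 2890 kg VSS/d

No decay correction is needed, so Y_obs = Y = 0.361.
Substrate removed = Q·(S₀ − S) = 52900 m³/d × (161 − 9.66) g/m³ = 8.01×10^6 g/d = 8006 kg/d.
P_X = Y_obs · Q(S₀ − S) = 0.3610 × 8006 = 2890 kg VSS/d.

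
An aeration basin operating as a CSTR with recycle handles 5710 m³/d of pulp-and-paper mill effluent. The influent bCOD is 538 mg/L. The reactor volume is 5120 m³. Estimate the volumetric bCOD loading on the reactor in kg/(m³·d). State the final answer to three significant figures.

Applied bCOD load per unit volume = Q·S₀/V = (5710 × 538/1000)/5120 = 0.6000 kg bCOD·m⁻³·d⁻¹.

L_v ≈ 0.600 kg bCOD/(m³·d)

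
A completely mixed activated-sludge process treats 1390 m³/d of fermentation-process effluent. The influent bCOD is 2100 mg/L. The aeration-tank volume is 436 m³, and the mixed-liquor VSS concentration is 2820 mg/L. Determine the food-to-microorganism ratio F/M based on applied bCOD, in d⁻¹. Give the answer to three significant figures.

F/M ≈ 2.37 d⁻¹

F/M = applied load / biomass = Q·S₀/(V·X) = 1390 × 2100 / (436.0 × 2820) = 2.374 d⁻¹.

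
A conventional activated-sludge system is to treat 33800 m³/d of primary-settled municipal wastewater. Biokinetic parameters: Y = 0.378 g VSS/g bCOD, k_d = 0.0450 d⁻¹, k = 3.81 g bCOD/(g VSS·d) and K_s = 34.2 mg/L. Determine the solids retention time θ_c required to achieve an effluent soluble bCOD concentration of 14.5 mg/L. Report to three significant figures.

θ_c ≈ 2.61 d

At the target effluent, Y k S/(K_s+S) = 0.378×3.81×14.5/48.70 = 0.4288 d⁻¹.
Then 1/θ_c = μ − k_d = 0.4288 − 0.0450 = 0.3838 d⁻¹, giving θ_c = 2.606 d.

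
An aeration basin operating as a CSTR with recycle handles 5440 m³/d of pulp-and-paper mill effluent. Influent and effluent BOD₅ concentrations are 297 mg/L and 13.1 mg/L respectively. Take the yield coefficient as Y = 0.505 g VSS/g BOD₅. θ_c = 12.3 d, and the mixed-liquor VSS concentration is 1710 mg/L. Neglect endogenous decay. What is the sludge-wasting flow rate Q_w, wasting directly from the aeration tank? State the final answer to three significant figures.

Q_w ≈ 456 m³/d

Biomass mass balance (decay neglected): V·X = Y·Q·(S₀ − S)·θ_c, so V = 0.505 × 5440 × (297 − 13.1) × 12.3 / 1710 = 5610 m³.
With mixed-liquor wasting, θ_c = V/Q_w, so Q_w = V/θ_c = 5610/12.3 = 456.1 m³/d.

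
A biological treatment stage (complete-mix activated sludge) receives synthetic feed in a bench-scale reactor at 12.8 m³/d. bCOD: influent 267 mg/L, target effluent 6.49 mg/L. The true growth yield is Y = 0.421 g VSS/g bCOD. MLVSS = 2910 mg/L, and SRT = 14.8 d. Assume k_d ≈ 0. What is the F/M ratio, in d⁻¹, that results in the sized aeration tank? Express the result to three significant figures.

With k_d = 0 the design equation reduces to V = Y Q (S₀−S) θ_c / X = 0.421 × 12.8 × (267 − 6.49) × 14.8 / 2910 = 7.140 m³.
Food-to-microorganism ratio F/M = Q S₀ / (V X) = 12.8 × 267 / (7.140 × 2910) = 0.1645 d⁻¹.

F/M ≈ 0.164 d⁻¹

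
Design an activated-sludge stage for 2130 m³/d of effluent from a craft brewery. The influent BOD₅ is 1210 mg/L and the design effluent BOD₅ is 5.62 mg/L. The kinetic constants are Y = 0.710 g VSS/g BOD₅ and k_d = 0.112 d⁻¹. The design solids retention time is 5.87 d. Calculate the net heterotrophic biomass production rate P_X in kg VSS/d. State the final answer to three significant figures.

Correct the yield for decay: Y_obs = Y/(1 + k_d θ_c) = 0.710 / (1 + 0.112 × 5.87) = 0.710 / 1.657 = 0.4284.
Mass of BOD₅ removed per day: Q(S₀ − S) = 2130 × 1204 g/m³ = 2565 kg/d.
Net biomass production P_X = Y_obs × Q·(S₀ − S) = 0.4284 × 2565 = 1099 kg VSS/d.

P_X ≈ 1100 kg VSS/d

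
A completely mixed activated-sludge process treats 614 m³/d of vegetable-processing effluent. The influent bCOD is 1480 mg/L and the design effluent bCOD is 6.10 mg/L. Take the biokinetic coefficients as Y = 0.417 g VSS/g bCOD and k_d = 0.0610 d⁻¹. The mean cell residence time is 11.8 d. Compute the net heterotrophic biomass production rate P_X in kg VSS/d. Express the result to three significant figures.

P_X ≈ 219 kg VSS/d

Y_obs = Y / (1 + k_d θ_c) = 0.417 / (1 + 0.0610 × 11.8) = 0.417 / 1.720 = 0.2425.
Mass of bCOD removed per day: Q(S₀ − S) = 614 × 1474 g/m³ = 905.0 kg/d.
Net biomass production P_X = Y_obs × Q·(S₀ − S) = 0.2425 × 905.0 = 219.4 kg VSS/d.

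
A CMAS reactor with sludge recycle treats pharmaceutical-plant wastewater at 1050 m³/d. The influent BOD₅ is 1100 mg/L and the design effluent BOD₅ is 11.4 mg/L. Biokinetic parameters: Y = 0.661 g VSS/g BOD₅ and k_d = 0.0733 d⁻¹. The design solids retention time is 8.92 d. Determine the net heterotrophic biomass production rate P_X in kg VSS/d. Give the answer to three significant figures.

The observed yield is Y_obs = Y/(1 + k_d·θ_c) = 0.661 / (1 + 0.0733 × 8.92) = 0.661 / 1.654 = 0.3997 g VSS per g BOD₅ removed.
ΔS = 1100 − 11.4 = 1089 mg/L, so the substrate removal rate is 1050 × 1089/1000 = 1143 kg BOD₅/d.
P_X = Y_obs · Q(S₀ − S) = 0.3997 × 1143 = 456.8 kg VSS/d.

P_X ≈ 457 kg VSS/d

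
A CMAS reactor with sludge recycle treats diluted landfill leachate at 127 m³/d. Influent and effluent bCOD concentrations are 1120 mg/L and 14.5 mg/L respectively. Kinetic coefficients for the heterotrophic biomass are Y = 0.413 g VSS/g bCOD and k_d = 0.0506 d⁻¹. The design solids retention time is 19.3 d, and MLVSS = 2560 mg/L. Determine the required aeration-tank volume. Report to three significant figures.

V ≈ 221 m³

Steady-state biomass mass balance: V·X·(1 + k_d·θ_c) = Y·Q·(S₀ − S)·θ_c, so V = 0.413 × 127 × (1120 − 14.5) × 19.3 / [2560 × (1 + 0.0506 × 19.3)] = 1.12×10^6 / 5060 = 221.2 m³.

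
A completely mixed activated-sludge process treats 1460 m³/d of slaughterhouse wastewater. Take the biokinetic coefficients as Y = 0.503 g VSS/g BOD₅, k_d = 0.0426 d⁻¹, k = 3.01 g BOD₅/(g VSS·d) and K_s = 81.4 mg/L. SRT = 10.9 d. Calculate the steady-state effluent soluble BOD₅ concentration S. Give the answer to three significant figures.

Effluent substrate depends only on kinetics and SRT: S = K_s(1 + k_d θ_c) / [θ_c(Yk − k_d) − 1] = 81.4 × (1 + 0.0426 × 10.9) / [10.9 × (0.503 × 3.01 − 0.0426) − 1] = 119.2 / 15.04 = 7.926 mg/L.

S ≈ 7.93 mg/L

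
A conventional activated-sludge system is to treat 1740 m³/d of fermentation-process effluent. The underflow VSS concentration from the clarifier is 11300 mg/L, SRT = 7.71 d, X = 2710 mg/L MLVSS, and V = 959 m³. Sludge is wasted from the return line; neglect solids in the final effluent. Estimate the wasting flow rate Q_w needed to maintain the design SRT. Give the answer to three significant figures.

Wasting from the return line (neglecting effluent solids): Q_w = V·X / (θ_c·X_r) = 959.0 × 2710 / (7.71 × 11300) = 29.83 m³/d.

Q_w ≈ 29.8 m³/d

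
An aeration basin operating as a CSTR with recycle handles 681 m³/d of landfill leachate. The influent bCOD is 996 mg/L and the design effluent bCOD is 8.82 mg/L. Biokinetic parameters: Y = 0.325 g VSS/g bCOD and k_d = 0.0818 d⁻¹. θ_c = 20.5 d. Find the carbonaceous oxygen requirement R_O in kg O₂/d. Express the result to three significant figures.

The observed yield is Y_obs = Y/(1 + k_d·θ_c) = 0.325 / (1 + 0.0818 × 20.5) = 0.325 / 2.677 = 0.1214 g VSS per g bCOD removed.
Substrate removed = Q·(S₀ − S) = 681 m³/d × (996 − 8.82) g/m³ = 6.72×10^5 g/d = 672.3 kg/d.
Biomass synthesised: P_X = Y_obs × 672.3 = 81.62 kg VSS/d.
R_O = Q·ΔS − 1.42 P_X = 672.3 − 115.9 = 556.4 kg O₂/d.

R_O ≈ 556 kg O₂/d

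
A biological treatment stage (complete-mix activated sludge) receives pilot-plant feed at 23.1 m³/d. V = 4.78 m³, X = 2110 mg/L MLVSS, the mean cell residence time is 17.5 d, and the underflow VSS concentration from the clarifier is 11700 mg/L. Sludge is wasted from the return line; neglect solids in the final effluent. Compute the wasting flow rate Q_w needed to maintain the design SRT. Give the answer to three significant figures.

Q_w ≈ 0.0493 m³/d

Wasting from the return line (neglecting effluent solids): Q_w = V·X / (θ_c·X_r) = 4.780 × 2110 / (17.5 × 11700) = 0.04926 m³/d.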